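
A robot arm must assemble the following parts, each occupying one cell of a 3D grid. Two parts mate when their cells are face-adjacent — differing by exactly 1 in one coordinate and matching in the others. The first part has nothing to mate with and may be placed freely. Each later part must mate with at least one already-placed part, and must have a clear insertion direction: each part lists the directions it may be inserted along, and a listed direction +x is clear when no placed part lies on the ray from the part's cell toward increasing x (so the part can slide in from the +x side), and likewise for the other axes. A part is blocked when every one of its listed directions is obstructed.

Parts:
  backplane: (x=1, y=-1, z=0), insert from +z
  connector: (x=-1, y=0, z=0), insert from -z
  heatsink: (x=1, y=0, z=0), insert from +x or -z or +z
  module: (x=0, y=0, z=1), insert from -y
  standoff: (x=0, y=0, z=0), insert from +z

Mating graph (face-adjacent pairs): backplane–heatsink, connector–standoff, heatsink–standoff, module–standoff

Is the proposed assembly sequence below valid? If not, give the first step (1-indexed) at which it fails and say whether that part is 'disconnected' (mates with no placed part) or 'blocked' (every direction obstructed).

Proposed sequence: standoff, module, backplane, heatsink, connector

1. standoff@(0, 0, 0) [+z clear] — {standoff}
2. module@(0, 0, 1) [-y clear] — {module, standoff}
3. backplane@(1, -1, 0) — no placed neighbour ⇒ disconnected

Invalid at step 3 (disconnected)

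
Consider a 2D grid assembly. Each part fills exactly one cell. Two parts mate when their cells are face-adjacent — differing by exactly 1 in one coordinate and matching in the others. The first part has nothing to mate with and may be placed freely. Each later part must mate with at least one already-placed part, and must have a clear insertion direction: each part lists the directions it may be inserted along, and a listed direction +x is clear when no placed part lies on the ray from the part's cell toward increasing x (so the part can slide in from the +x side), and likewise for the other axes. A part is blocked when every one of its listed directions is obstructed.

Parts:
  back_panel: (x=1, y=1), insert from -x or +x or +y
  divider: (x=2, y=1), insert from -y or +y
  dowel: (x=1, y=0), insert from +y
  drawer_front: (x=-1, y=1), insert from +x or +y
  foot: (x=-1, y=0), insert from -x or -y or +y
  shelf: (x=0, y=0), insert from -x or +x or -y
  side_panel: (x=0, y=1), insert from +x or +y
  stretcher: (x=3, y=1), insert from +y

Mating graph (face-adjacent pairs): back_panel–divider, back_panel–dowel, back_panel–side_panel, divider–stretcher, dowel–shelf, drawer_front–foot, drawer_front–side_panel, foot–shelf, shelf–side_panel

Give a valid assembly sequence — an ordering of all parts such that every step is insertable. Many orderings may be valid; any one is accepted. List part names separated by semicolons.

1. side_panel@(0, 1) [+x clear] — {side_panel}
2. drawer_front@(-1, 1) [+y clear] — {drawer_front, side_panel}
3. shelf@(0, 0) [-x clear] — {drawer_front, shelf, side_panel}
4. foot@(-1, 0) [-x clear] — {drawer_front, foot, shelf, side_panel}
5. dowel@(1, 0) [+y clear] — {dowel, drawer_front, foot, shelf, side_panel}
6. back_panel@(1, 1) [+x clear] — {back_panel, dowel, drawer_front, foot, shelf, side_panel}
7. divider@(2, 1) [-y clear] — {back_panel, divider, dowel, drawer_front, foot, shelf, side_panel}
8. stretcher@(3, 1) [+y clear] — {back_panel, divider, dowel, drawer_front, foot, shelf, side_panel, stretcher}

side_panel; drawer_front; shelf; foot; dowel; back_panel; divider; stretcher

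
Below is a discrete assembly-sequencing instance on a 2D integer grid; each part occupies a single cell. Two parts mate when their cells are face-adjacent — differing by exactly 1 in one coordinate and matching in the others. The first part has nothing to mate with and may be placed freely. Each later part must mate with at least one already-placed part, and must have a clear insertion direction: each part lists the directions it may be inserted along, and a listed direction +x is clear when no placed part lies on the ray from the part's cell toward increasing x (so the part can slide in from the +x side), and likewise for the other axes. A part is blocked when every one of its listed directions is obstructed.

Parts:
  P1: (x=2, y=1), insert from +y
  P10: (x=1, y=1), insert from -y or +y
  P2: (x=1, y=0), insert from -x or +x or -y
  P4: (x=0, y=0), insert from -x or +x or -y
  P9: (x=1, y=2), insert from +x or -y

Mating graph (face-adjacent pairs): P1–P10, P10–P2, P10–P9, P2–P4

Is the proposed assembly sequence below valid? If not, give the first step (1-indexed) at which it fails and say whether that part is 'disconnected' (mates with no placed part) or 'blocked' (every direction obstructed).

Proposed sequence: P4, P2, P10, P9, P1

1. P4@(0, 0) [-x clear] — {P4}
2. P2@(1, 0) [+x clear] — {P2, P4}
3. P10@(1, 1) [+y clear] — {P10, P2, P4}
4. P9@(1, 2) [+x clear] — {P10, P2, P4, P9}
5. P1@(2, 1) [+y clear] — {P1, P10, P2, P4, P9}

Valid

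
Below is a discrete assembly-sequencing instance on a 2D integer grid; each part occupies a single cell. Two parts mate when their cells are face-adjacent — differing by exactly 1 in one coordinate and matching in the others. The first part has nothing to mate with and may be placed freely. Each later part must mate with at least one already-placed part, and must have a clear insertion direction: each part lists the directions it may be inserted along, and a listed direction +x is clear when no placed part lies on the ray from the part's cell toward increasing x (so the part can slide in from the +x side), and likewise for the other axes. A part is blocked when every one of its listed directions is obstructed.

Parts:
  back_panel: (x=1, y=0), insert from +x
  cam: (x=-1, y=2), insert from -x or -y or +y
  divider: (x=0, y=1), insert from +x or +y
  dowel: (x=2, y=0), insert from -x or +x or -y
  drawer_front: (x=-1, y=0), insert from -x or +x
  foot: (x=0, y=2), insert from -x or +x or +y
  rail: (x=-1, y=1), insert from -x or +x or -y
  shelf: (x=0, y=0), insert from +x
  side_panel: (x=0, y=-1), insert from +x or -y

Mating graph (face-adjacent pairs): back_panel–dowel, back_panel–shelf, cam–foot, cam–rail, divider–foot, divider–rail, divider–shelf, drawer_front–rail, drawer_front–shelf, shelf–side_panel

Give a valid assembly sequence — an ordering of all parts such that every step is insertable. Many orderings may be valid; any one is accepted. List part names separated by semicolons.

side_panel; shelf; divider; rail; foot; back_panel; dowel; cam; drawer_front

1. side_panel@(0, -1) [+x clear] — {side_panel}
2. shelf@(0, 0) [+x clear] — {shelf, side_panel}
3. divider@(0, 1) [+x clear] — {divider, shelf, side_panel}
4. rail@(-1, 1) [-x clear] — {divider, rail, shelf, side_panel}
5. foot@(0, 2) [-x clear] — {divider, foot, rail, shelf, side_panel}
6. back_panel@(1, 0) [+x clear] — {back_panel, divider, foot, rail, shelf, side_panel}
7. dowel@(2, 0) [+x clear] — {back_panel, divider, dowel, foot, rail, shelf, side_panel}
8. cam@(-1, 2) [-x clear] — {back_panel, cam, divider, dowel, foot, rail, shelf, side_panel}
9. drawer_front@(-1, 0) [-x clear] — {back_panel, cam, divider, dowel, drawer_front, foot, rail, shelf, side_panel}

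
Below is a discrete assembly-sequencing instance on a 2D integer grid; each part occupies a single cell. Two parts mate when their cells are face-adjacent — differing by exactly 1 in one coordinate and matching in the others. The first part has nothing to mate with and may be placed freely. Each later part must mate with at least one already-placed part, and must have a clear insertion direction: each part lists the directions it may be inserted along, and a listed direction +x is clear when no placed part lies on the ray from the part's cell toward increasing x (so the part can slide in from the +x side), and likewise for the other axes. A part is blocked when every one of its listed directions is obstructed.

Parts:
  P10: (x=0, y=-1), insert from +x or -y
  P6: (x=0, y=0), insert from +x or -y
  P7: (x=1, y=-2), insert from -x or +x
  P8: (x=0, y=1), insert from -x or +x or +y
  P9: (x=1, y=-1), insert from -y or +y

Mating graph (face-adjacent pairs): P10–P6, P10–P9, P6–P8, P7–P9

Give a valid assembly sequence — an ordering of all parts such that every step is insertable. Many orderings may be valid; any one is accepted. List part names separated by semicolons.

1. P6@(0, 0) [+x clear] — {P6}
2. P8@(0, 1) [-x clear] — {P6, P8}
3. P10@(0, -1) [+x clear] — {P10, P6, P8}
4. P9@(1, -1) [-y clear] — {P10, P6, P8, P9}
5. P7@(1, -2) [-x clear] — {P10, P6, P7, P8, P9}

P6; P8; P10; P9; P7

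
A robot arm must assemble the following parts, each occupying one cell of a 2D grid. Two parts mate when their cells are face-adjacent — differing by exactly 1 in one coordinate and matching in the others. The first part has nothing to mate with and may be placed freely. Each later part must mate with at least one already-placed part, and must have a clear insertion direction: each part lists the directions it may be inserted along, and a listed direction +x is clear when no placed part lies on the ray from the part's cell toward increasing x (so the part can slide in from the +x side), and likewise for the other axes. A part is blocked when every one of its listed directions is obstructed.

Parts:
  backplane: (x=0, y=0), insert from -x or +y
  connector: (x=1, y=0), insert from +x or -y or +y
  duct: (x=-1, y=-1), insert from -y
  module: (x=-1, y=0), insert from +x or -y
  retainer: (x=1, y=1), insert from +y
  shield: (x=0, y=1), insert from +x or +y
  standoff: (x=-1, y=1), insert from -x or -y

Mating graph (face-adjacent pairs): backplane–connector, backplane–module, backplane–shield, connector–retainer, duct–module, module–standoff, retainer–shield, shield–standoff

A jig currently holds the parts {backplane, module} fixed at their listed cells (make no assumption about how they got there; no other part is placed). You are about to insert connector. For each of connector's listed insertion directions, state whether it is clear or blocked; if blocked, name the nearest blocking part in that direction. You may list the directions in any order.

+x: clear; +y: clear; -y: clear

+x: ray from connector(1, 0) has no placed part ⇒ clear
-y: ray from connector(1, 0) has no placed part ⇒ clear
+y: ray from connector(1, 0) has no placed part ⇒ clear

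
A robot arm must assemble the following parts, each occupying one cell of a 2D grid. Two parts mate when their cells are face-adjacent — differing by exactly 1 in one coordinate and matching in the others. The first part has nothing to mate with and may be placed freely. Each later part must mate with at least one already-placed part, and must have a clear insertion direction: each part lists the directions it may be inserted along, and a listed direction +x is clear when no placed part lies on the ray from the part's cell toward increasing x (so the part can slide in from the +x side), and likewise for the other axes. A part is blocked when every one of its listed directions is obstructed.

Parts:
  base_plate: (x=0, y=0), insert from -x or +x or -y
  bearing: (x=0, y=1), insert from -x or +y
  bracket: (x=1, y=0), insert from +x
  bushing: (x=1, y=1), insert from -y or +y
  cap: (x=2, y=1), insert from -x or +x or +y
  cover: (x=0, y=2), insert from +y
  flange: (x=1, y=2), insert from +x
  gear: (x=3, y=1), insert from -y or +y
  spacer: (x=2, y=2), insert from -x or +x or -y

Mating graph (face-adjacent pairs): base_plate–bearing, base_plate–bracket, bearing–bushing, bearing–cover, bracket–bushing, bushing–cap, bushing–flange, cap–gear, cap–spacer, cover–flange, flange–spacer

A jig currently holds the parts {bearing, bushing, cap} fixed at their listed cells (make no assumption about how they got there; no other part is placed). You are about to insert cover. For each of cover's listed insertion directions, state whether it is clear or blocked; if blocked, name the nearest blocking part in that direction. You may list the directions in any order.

+y: ray from cover(0, 2) has no placed part ⇒ clear

+y: clear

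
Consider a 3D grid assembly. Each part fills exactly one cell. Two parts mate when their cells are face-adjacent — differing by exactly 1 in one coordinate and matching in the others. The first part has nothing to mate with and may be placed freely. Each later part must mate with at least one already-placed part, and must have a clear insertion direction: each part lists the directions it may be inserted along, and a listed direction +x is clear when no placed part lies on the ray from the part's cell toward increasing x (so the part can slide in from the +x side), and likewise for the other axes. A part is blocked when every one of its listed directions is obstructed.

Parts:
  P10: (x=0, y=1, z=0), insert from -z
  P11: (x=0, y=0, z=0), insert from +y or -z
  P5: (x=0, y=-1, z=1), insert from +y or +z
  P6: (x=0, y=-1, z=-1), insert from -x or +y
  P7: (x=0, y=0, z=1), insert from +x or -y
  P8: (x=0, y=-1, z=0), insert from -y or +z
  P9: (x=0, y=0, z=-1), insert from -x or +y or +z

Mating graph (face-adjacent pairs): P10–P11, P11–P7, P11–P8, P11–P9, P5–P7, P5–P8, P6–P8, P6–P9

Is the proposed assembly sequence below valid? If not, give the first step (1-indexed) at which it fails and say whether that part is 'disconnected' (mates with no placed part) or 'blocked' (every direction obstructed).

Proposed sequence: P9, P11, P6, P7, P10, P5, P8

Valid

1. P9@(0, 0, -1) [-x clear] — {P9}
2. P11@(0, 0, 0) [+y clear] — {P11, P9}
3. P6@(0, -1, -1) [-x clear] — {P11, P6, P9}
4. P7@(0, 0, 1) [+x clear] — {P11, P6, P7, P9}
5. P10@(0, 1, 0) [-z clear] — {P10, P11, P6, P7, P9}
6. P5@(0, -1, 1) [+z clear] — {P10, P11, P5, P6, P7, P9}
7. P8@(0, -1, 0) [-y clear] — {P10, P11, P5, P6, P7, P8, P9}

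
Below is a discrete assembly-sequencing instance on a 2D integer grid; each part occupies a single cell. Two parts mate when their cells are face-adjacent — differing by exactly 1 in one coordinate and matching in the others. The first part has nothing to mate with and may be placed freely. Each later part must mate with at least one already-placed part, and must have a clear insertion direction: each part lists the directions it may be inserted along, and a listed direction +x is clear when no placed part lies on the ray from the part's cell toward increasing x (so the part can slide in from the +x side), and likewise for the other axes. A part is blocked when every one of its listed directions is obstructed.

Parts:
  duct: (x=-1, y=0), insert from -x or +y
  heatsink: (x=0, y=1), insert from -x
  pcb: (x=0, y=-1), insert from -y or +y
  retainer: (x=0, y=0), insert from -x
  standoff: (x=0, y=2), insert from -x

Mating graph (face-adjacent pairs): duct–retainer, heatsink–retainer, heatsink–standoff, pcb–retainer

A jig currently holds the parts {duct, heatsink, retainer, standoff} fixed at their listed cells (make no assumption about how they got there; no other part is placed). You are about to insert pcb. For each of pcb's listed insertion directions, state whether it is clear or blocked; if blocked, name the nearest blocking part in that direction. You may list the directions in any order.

-y: ray from pcb(0, -1) has no placed part ⇒ clear
+y: nearest on ray is retainer@(0, 0) ⇒ blocked

+y: blocked by retainer; -y: clear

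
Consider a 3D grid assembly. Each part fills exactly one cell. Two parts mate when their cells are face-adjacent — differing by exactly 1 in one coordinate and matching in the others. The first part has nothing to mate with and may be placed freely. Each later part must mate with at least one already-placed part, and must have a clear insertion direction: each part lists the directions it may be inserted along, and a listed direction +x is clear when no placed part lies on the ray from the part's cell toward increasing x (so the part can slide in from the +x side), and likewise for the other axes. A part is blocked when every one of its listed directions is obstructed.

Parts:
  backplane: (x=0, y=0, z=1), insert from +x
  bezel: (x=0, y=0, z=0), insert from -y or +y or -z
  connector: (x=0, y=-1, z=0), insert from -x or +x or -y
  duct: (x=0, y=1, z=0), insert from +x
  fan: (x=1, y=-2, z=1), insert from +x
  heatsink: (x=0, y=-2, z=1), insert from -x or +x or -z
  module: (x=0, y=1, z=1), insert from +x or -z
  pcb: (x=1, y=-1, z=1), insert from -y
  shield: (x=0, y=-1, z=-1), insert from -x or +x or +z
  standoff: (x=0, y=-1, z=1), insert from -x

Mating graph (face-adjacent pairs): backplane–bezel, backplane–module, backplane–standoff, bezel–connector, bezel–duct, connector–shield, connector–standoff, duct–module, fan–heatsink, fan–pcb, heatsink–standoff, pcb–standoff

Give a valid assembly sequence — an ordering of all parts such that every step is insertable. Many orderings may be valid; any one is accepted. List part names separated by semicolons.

1. pcb@(1, -1, 1) [-y clear] — {pcb}
2. fan@(1, -2, 1) [+x clear] — {fan, pcb}
3. heatsink@(0, -2, 1) [-x clear] — {fan, heatsink, pcb}
4. standoff@(0, -1, 1) [-x clear] — {fan, heatsink, pcb, standoff}
5. backplane@(0, 0, 1) [+x clear] — {backplane, fan, heatsink, pcb, standoff}
6. connector@(0, -1, 0) [-x clear] — {backplane, connector, fan, heatsink, pcb, standoff}
7. shield@(0, -1, -1) [-x clear] — {backplane, connector, fan, heatsink, pcb, shield, standoff}
8. bezel@(0, 0, 0) [+y clear] — {backplane, bezel, connector, fan, heatsink, pcb, shield, standoff}
9. duct@(0, 1, 0) [+x clear] — {backplane, bezel, connector, duct, fan, heatsink, pcb, shield, standoff}
10. module@(0, 1, 1) [+x clear] — {backplane, bezel, connector, duct, fan, heatsink, module, pcb, shield, standoff}

pcb; fan; heatsink; standoff; backplane; connector; shield; bezel; duct; module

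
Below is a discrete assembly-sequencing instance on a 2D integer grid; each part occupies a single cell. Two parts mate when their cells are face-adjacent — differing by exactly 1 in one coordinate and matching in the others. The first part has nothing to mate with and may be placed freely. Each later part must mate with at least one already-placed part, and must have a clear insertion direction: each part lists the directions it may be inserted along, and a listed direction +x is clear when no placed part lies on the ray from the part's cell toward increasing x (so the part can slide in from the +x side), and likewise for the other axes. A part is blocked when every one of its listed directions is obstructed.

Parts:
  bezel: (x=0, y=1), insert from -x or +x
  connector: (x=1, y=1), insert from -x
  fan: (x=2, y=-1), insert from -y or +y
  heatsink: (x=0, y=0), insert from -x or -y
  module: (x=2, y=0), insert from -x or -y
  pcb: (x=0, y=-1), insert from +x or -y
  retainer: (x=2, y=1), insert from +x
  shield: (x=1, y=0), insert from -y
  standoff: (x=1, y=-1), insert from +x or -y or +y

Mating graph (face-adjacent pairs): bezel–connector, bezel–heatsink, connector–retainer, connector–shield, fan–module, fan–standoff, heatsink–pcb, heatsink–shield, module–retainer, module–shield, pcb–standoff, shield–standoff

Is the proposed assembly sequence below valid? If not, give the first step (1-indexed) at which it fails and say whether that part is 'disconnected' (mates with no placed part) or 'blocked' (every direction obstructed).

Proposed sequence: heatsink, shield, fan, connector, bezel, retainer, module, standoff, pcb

1. heatsink@(0, 0) [-x clear] — {heatsink}
2. shield@(1, 0) [-y clear] — {heatsink, shield}
3. fan@(2, -1) — no placed neighbour ⇒ disconnected

Invalid at step 3 (disconnected)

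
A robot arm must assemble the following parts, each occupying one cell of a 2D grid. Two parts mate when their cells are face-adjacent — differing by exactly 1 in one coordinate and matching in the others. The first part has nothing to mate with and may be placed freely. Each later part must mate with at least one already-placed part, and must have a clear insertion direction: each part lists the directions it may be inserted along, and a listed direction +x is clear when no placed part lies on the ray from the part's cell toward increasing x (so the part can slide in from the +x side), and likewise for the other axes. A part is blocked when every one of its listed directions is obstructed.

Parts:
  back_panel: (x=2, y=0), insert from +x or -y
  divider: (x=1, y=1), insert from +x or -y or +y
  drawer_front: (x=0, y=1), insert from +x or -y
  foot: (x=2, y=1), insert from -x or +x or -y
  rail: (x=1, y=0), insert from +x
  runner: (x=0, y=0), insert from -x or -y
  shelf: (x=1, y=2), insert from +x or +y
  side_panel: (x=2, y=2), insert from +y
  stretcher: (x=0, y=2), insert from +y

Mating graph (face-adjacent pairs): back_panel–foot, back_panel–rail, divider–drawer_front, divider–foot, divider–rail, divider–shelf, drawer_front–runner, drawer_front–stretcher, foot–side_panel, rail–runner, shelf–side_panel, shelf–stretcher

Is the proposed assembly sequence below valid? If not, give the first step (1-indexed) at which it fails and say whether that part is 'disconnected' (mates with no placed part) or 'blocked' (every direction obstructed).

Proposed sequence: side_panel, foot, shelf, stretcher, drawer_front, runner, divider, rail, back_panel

1. side_panel@(2, 2) [+y clear] — {side_panel}
2. foot@(2, 1) [-x clear] — {foot, side_panel}
3. shelf@(1, 2) [+y clear] — {foot, shelf, side_panel}
4. stretcher@(0, 2) [+y clear] — {foot, shelf, side_panel, stretcher}
5. drawer_front@(0, 1) [-y clear] — {drawer_front, foot, shelf, side_panel, stretcher}
6. runner@(0, 0) [-x clear] — {drawer_front, foot, runner, shelf, side_panel, stretcher}
7. divider@(1, 1) [-y clear] — {divider, drawer_front, foot, runner, shelf, side_panel, stretcher}
8. rail@(1, 0) [+x clear] — {divider, drawer_front, foot, rail, runner, shelf, side_panel, stretcher}
9. back_panel@(2, 0) [+x clear] — {back_panel, divider, drawer_front, foot, rail, runner, shelf, side_panel, stretcher}

Valid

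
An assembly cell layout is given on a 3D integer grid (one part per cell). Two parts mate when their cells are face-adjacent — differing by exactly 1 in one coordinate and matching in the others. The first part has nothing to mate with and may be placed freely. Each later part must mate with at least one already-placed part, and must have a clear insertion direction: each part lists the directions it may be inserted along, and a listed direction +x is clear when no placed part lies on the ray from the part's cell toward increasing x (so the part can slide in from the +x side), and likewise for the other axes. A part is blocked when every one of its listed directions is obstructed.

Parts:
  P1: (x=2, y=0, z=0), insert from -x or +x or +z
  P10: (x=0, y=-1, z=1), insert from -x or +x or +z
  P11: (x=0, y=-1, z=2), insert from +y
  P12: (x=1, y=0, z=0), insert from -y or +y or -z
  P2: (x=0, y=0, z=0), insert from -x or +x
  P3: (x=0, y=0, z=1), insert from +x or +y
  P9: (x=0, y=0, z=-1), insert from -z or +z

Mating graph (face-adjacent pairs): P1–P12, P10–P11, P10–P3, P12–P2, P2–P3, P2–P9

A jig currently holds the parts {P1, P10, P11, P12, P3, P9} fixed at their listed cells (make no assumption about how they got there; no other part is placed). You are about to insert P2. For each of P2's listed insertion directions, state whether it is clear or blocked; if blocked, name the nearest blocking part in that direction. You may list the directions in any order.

+x: blocked by P12; -x: clear

-x: ray from P2(0, 0, 0) has no placed part ⇒ clear
+x: nearest on ray is P12@(1, 0, 0) ⇒ blocked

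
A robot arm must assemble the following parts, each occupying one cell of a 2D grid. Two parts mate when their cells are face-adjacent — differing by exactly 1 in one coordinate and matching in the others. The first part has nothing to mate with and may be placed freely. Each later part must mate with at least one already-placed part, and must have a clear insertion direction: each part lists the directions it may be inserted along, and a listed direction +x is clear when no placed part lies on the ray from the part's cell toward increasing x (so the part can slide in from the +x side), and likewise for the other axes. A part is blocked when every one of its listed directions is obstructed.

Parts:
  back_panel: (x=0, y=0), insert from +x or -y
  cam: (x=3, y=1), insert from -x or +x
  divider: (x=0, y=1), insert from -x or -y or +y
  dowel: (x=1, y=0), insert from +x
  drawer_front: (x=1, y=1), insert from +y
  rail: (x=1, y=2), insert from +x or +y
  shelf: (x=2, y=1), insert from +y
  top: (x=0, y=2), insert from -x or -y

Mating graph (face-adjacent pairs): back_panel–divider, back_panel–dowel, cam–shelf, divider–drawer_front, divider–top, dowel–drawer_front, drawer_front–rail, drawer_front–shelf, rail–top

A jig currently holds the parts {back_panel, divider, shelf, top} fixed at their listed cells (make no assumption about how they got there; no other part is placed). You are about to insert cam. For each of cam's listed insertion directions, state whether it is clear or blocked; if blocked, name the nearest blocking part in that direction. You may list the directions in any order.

+x: clear; -x: blocked by shelf

-x: nearest on ray is shelf@(2, 1) ⇒ blocked
+x: ray from cam(3, 1) has no placed part ⇒ clear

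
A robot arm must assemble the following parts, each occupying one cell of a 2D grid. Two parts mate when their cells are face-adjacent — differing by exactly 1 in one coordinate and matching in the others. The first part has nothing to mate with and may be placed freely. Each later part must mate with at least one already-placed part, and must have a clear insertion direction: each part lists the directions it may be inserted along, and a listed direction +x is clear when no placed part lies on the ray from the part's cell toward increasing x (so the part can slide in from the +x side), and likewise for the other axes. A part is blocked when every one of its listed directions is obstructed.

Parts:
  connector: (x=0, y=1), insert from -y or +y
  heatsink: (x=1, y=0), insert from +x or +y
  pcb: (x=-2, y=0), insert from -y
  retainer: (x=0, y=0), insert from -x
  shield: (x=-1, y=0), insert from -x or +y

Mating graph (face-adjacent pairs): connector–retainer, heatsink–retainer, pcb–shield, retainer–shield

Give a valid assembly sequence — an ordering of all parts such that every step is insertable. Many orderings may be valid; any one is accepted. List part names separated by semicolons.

1. heatsink@(1, 0) [+x clear] — {heatsink}
2. retainer@(0, 0) [-x clear] — {heatsink, retainer}
3. shield@(-1, 0) [-x clear] — {heatsink, retainer, shield}
4. connector@(0, 1) [+y clear] — {connector, heatsink, retainer, shield}
5. pcb@(-2, 0) [-y clear] — {connector, heatsink, pcb, retainer, shield}

heatsink; retainer; shield; connector; pcb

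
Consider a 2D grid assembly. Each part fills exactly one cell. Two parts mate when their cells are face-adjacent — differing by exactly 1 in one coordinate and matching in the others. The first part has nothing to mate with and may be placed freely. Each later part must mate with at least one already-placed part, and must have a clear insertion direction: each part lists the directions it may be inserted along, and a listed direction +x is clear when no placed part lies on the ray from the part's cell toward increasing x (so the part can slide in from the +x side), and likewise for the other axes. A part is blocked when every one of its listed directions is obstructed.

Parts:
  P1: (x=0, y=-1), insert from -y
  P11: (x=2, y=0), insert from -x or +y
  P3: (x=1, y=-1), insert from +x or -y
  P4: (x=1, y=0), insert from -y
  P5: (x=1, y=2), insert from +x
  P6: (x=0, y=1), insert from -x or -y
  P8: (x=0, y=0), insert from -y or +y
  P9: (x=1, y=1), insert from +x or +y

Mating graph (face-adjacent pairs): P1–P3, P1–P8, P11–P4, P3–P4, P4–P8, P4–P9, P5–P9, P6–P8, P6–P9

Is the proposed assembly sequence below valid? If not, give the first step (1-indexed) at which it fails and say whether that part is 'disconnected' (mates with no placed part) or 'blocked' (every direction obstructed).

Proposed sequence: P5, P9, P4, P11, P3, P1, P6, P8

Invalid at step 8 (blocked)

1. P5@(1, 2) [+x clear] — {P5}
2. P9@(1, 1) [+x clear] — {P5, P9}
3. P4@(1, 0) [-y clear] — {P4, P5, P9}
4. P11@(2, 0) [+y clear] — {P11, P4, P5, P9}
5. P3@(1, -1) [+x clear] — {P11, P3, P4, P5, P9}
6. P1@(0, -1) [-y clear] — {P1, P11, P3, P4, P5, P9}
7. P6@(0, 1) [-x clear] — {P1, P11, P3, P4, P5, P6, P9}
8. P8@(0, 0) — -y/+y all obstructed ⇒ blocked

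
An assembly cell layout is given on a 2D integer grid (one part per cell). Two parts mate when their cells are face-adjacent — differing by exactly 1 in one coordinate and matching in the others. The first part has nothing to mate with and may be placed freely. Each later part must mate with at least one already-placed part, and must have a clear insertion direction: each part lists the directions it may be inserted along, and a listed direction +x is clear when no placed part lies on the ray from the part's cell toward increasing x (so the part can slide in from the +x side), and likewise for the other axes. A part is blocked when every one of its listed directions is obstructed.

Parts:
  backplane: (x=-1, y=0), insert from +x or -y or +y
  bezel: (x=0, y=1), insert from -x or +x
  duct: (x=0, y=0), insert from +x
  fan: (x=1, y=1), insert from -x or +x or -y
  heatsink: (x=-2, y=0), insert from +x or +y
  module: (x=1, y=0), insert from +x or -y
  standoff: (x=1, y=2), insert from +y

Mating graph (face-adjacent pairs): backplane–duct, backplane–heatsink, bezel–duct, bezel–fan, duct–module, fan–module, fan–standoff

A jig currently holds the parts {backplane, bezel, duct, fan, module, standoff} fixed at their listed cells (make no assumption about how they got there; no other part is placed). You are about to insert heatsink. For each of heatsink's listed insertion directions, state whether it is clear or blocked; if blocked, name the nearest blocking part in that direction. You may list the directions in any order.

+x: blocked by backplane; +y: clear

+x: nearest on ray is backplane@(-1, 0) ⇒ blocked
+y: ray from heatsink(-2, 0) has no placed part ⇒ clear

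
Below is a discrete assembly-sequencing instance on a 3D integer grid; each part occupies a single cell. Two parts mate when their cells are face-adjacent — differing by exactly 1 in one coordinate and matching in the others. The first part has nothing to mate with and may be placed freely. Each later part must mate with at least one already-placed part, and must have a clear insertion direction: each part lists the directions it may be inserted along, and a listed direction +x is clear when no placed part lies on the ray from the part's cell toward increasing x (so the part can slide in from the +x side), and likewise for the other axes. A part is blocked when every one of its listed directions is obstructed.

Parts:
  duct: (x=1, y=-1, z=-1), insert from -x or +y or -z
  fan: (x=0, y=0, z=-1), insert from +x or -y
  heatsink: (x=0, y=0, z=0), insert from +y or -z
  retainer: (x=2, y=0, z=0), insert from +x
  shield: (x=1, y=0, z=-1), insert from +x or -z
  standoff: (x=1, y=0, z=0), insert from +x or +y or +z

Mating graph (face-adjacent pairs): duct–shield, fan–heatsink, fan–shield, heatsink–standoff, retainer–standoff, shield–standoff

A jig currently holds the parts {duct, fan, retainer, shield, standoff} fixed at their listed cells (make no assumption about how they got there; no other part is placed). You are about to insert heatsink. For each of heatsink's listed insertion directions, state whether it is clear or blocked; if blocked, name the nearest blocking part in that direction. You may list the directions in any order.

+y: clear; -z: blocked by fan

+y: ray from heatsink(0, 0, 0) has no placed part ⇒ clear
-z: nearest on ray is fan@(0, 0, -1) ⇒ blocked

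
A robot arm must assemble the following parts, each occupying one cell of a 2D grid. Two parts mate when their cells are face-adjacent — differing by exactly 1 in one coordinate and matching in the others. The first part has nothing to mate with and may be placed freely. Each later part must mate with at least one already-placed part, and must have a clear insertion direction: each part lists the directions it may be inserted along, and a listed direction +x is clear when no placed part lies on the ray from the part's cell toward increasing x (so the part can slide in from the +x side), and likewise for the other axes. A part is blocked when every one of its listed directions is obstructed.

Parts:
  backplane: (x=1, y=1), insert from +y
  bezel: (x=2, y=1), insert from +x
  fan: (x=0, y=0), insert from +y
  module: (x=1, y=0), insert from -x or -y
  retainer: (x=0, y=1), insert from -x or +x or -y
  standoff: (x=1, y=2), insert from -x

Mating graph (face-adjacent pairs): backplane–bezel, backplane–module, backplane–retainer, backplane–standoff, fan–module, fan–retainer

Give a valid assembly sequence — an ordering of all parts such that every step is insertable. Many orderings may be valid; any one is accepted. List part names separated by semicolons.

1. fan@(0, 0) [+y clear] — {fan}
2. module@(1, 0) [-y clear] — {fan, module}
3. backplane@(1, 1) [+y clear] — {backplane, fan, module}
4. standoff@(1, 2) [-x clear] — {backplane, fan, module, standoff}
5. bezel@(2, 1) [+x clear] — {backplane, bezel, fan, module, standoff}
6. retainer@(0, 1) [-x clear] — {backplane, bezel, fan, module, retainer, standoff}

fan; module; backplane; standoff; bezel; retainer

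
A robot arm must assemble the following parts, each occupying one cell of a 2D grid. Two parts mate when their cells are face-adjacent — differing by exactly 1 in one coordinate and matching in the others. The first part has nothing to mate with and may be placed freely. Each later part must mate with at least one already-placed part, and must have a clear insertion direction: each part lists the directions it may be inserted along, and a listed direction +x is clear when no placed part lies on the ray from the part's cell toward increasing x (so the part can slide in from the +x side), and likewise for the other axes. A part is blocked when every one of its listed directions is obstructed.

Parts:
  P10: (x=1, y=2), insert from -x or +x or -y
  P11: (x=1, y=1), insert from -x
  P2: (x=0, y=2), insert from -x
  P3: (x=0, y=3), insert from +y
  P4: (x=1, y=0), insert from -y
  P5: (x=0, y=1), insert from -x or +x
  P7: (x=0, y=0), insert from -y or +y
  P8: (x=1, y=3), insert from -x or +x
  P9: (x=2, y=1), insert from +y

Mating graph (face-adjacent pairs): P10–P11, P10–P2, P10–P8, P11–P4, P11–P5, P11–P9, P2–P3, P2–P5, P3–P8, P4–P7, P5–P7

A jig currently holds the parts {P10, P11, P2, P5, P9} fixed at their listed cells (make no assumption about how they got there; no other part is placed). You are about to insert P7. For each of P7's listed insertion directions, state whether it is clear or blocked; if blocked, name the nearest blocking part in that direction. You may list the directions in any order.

-y: ray from P7(0, 0) has no placed part ⇒ clear
+y: nearest on ray is P5@(0, 1) ⇒ blocked

+y: blocked by P5; -y: clear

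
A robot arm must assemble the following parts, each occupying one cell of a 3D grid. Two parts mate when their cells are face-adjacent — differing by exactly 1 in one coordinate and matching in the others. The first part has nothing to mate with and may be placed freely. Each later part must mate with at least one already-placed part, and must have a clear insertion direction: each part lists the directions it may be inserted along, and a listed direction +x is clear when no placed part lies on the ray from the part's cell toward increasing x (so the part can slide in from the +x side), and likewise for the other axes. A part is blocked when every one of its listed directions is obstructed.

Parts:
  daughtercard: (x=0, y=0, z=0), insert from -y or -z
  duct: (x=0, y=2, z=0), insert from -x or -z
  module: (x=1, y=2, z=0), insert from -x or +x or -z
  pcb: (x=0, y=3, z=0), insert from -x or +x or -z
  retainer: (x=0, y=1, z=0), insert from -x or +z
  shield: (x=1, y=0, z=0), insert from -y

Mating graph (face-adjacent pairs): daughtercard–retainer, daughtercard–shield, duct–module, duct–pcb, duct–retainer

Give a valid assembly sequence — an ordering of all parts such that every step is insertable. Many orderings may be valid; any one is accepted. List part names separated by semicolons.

1. shield@(1, 0, 0) [-y clear] — {shield}
2. daughtercard@(0, 0, 0) [-y clear] — {daughtercard, shield}
3. retainer@(0, 1, 0) [-x clear] — {daughtercard, retainer, shield}
4. duct@(0, 2, 0) [-x clear] — {daughtercard, duct, retainer, shield}
5. module@(1, 2, 0) [+x clear] — {daughtercard, duct, module, retainer, shield}
6. pcb@(0, 3, 0) [-x clear] — {daughtercard, duct, module, pcb, retainer, shield}

shield; daughtercard; retainer; duct; module; pcb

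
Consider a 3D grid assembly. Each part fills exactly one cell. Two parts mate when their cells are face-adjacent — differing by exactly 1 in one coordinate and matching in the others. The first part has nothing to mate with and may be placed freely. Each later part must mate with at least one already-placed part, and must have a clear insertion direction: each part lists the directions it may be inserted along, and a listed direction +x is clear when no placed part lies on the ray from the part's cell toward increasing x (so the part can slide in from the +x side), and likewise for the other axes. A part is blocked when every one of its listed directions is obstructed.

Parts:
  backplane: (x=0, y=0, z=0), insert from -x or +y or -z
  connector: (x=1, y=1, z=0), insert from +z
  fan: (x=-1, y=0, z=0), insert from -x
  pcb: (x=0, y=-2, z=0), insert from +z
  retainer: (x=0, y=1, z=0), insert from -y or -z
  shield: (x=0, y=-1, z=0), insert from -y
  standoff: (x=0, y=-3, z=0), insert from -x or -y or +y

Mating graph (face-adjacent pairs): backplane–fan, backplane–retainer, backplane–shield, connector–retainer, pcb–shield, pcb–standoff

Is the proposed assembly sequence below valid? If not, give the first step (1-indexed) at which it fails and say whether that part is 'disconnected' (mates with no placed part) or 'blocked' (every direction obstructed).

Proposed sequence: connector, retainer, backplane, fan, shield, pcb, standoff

Valid

1. connector@(1, 1, 0) [+z clear] — {connector}
2. retainer@(0, 1, 0) [-y clear] — {connector, retainer}
3. backplane@(0, 0, 0) [-x clear] — {backplane, connector, retainer}
4. fan@(-1, 0, 0) [-x clear] — {backplane, connector, fan, retainer}
5. shield@(0, -1, 0) [-y clear] — {backplane, connector, fan, retainer, shield}
6. pcb@(0, -2, 0) [+z clear] — {backplane, connector, fan, pcb, retainer, shield}
7. standoff@(0, -3, 0) [-x clear] — {backplane, connector, fan, pcb, retainer, shield, standoff}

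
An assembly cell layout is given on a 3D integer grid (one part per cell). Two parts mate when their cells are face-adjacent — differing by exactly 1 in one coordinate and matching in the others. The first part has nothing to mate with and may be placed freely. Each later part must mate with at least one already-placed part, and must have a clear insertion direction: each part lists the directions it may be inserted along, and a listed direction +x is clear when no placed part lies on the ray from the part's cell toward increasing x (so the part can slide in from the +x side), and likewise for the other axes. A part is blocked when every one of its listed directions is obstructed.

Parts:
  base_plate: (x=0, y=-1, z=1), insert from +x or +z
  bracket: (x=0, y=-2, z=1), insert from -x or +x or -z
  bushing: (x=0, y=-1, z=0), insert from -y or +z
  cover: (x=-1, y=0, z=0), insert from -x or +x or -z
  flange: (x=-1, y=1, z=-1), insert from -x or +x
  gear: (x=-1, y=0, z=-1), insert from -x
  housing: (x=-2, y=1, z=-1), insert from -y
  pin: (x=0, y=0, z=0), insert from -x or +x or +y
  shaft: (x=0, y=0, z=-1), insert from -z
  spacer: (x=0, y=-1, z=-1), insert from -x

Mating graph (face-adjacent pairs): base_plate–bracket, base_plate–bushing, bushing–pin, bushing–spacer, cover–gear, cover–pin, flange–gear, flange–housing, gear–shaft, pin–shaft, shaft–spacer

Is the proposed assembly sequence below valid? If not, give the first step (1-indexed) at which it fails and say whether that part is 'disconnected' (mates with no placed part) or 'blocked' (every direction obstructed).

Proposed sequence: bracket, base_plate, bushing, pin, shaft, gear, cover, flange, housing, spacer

Valid

1. bracket@(0, -2, 1) [-x clear] — {bracket}
2. base_plate@(0, -1, 1) [+x clear] — {base_plate, bracket}
3. bushing@(0, -1, 0) [-y clear] — {base_plate, bracket, bushing}
4. pin@(0, 0, 0) [-x clear] — {base_plate, bracket, bushing, pin}
5. shaft@(0, 0, -1) [-z clear] — {base_plate, bracket, bushing, pin, shaft}
6. gear@(-1, 0, -1) [-x clear] — {base_plate, bracket, bushing, gear, pin, shaft}
7. cover@(-1, 0, 0) [-x clear] — {base_plate, bracket, bushing, cover, gear, pin, shaft}
8. flange@(-1, 1, -1) [-x clear] — {base_plate, bracket, bushing, cover, flange, gear, pin, shaft}
9. housing@(-2, 1, -1) [-y clear] — {base_plate, bracket, bushing, cover, flange, gear, housing, pin, shaft}
10. spacer@(0, -1, -1) [-x clear] — {base_plate, bracket, bushing, cover, flange, gear, housing, pin, shaft, spacer}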